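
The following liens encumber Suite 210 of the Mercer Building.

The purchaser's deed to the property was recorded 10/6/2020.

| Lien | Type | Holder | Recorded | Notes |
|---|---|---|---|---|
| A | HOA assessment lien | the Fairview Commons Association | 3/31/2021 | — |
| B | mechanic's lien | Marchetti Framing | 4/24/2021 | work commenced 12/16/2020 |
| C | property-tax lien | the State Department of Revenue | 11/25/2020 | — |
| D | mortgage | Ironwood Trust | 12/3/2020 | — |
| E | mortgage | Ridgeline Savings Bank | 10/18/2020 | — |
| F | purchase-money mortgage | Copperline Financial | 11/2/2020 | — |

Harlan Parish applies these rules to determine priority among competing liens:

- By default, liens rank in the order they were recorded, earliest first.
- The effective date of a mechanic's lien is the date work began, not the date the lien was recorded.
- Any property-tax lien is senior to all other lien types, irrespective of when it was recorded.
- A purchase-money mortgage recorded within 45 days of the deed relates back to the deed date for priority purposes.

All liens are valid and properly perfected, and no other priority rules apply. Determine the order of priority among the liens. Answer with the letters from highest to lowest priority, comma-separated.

Adjusting effective dates: B relates back to 12/16/2020 (work commenced); F was recorded within the 45-day window, so its effective date is the deed date 10/6/2020.
C, as a property-tax lien, has superpriority and ranks first.
Remaining liens by effective date: F (10/6/2020), E (10/18/2020), D (12/3/2020), B (12/16/2020), A (3/31/2021).

C, F, E, D, B, A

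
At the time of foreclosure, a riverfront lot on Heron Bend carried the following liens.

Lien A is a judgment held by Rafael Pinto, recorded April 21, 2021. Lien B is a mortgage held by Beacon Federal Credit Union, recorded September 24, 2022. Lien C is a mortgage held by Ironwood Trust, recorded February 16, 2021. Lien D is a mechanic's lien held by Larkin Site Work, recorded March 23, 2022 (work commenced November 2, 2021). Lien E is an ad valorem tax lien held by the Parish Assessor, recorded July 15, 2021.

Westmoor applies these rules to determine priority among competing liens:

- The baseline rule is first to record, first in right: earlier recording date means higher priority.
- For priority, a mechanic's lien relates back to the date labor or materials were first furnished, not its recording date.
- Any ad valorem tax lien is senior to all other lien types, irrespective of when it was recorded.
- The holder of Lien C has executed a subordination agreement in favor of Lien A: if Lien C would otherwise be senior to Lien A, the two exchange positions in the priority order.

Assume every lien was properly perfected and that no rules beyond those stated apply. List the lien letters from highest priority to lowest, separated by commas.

Effective dates after the stated exceptions: D is treated as recorded November 2, 2021, the work-commencement date.
E is an ad valorem tax lien, so it outranks all other liens regardless of date.
Remaining liens by effective date: C (February 16, 2021), A (April 21, 2021), D (November 2, 2021), B (September 24, 2022).
The subordination applies — C was senior to A — so C and A swap.

E, A, C, D, B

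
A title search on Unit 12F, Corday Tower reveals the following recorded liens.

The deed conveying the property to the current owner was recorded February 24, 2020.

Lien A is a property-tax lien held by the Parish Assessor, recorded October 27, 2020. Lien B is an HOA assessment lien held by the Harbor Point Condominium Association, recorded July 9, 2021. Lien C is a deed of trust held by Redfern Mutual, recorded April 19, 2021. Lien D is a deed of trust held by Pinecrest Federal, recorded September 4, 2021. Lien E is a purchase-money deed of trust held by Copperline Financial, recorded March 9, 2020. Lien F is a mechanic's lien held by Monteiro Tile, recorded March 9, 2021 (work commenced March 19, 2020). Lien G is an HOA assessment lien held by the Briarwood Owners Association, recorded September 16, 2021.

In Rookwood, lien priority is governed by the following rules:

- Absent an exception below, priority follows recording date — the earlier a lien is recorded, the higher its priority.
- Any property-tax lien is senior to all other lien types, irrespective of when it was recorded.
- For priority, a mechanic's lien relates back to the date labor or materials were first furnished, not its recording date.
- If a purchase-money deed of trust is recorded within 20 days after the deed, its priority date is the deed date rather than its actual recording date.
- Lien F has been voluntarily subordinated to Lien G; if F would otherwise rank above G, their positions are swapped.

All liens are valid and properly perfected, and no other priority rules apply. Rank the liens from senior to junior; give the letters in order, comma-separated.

Effective dates after the stated exceptions: E relates back to the deed date February 24, 2020; F is treated as recorded March 19, 2020, the work-commencement date.
A is a property-tax lien and takes priority over every other lien.
Remaining liens by effective date: E (February 24, 2020), F (March 19, 2020), C (April 19, 2021), B (July 9, 2021), D (September 4, 2021), G (September 16, 2021).
The subordination applies — F was senior to G — so F and G swap.

A, E, G, C, B, D, F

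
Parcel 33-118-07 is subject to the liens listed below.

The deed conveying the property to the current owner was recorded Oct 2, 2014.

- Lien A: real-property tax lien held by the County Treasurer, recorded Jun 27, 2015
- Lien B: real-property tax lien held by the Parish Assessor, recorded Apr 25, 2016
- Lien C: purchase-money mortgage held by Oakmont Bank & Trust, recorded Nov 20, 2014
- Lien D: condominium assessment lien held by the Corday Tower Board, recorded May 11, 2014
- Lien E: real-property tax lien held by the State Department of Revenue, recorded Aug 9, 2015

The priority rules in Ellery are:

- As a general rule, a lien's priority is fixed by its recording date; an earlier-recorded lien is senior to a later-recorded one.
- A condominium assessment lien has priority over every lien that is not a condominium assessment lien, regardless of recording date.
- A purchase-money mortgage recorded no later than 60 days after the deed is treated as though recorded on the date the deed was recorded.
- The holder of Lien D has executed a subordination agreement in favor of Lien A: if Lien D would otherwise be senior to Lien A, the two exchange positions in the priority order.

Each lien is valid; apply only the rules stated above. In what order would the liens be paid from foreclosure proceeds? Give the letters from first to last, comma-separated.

A, C, D, E, B

Effective dates after the stated exceptions: C was recorded within the 60-day window, so its effective date is the deed date Oct 2, 2014.
D is a condominium assessment lien and takes priority over every other lien.
Among the remaining liens, by effective date: C (Oct 2, 2014), A (Jun 27, 2015), E (Aug 9, 2015), B (Apr 25, 2016).
The subordination applies — D was senior to A — so D and A swap.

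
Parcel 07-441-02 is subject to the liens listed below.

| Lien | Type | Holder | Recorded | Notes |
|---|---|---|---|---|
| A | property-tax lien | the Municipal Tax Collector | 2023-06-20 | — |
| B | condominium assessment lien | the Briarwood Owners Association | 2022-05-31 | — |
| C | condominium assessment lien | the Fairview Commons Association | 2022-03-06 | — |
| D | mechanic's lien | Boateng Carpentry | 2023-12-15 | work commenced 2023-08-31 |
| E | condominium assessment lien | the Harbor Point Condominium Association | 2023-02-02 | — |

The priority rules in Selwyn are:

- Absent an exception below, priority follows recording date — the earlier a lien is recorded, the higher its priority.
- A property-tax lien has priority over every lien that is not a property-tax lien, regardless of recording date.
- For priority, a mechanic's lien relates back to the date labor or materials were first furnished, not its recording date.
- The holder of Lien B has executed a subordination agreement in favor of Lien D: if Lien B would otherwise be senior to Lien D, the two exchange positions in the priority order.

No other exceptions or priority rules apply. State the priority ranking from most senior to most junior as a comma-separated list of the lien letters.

Effective dates after the stated exceptions: D is treated as recorded 2023-08-31, the work-commencement date.
A is a property-tax lien and takes priority over every other lien.
Among the remaining liens, by effective date: C (2022-03-06), B (2022-05-31), E (2023-02-02), D (2023-08-31).
Because B would otherwise rank above D, the subordination swaps them.

A, C, D, E, B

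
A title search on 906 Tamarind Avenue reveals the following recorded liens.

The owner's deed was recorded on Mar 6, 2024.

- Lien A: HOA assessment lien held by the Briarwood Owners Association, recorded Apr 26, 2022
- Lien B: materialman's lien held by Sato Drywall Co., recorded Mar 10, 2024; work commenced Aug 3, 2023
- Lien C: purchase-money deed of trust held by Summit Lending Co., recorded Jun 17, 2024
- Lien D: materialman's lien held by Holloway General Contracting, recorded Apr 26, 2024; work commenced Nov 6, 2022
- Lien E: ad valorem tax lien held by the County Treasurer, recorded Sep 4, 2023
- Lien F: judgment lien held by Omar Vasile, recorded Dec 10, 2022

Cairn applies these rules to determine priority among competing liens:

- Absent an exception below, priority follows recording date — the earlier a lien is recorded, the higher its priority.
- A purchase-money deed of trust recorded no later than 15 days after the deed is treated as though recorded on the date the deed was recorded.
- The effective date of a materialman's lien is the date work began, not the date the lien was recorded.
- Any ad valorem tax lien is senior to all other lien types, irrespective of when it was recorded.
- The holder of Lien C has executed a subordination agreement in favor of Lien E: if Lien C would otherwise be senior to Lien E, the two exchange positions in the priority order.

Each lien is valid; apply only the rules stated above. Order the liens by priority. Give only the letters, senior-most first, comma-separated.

E, A, D, F, B, C

First, effective dates: B relates back to Aug 3, 2023 (work commenced); C was recorded 103 days after the deed, outside the 15-day window, so it keeps its recording date; D is treated as recorded Nov 6, 2022, the work-commencement date.
E, as an ad valorem tax lien, has superpriority and ranks first.
Ordering the rest by effective date: A (Apr 26, 2022), D (Nov 6, 2022), F (Dec 10, 2022), B (Aug 3, 2023), C (Jun 17, 2024).
C is already junior to E, so the subordination agreement changes nothing.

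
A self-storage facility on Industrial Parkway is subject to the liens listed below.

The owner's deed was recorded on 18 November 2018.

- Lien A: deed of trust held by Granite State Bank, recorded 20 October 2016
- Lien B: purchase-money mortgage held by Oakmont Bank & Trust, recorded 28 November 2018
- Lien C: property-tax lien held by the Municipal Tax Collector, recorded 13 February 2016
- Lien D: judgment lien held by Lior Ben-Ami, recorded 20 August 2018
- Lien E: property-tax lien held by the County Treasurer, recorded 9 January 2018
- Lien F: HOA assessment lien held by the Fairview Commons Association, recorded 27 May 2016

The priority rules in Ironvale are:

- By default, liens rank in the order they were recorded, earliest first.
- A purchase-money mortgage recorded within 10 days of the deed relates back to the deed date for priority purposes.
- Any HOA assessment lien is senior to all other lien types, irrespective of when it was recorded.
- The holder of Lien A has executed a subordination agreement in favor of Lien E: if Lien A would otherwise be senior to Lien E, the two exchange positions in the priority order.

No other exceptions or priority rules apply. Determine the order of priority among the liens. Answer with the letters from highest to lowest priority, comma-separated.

First, effective dates: B's effective date is the deed date, 18 November 2018.
F, as an HOA assessment lien, has superpriority and ranks first.
Among the remaining liens, by effective date: C (13 February 2016), A (20 October 2016), E (9 January 2018), D (20 August 2018), B (18 November 2018).
Because A would otherwise rank above E, the subordination swaps them.

F, C, E, A, D, B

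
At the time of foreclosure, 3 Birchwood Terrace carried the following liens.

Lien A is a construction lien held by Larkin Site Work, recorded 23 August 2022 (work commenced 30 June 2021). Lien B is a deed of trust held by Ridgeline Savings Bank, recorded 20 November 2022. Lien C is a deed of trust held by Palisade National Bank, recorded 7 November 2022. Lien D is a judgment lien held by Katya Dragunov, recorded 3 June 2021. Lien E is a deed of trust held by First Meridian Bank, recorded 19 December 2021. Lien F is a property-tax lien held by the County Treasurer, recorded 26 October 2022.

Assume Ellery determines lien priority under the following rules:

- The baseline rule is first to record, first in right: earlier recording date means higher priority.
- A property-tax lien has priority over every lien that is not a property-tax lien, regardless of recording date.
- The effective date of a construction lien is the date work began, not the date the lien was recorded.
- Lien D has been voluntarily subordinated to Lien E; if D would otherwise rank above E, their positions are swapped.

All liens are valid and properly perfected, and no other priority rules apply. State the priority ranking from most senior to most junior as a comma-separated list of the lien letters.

Effective dates after the stated exceptions: A is treated as recorded 30 June 2021, the work-commencement date.
F is a property-tax lien and takes priority over every other lien.
Ordering the rest by effective date: D (3 June 2021), A (30 June 2021), E (19 December 2021), C (7 November 2022), B (20 November 2022).
Because D would otherwise rank above E, the subordination swaps them.

F, E, A, D, C, B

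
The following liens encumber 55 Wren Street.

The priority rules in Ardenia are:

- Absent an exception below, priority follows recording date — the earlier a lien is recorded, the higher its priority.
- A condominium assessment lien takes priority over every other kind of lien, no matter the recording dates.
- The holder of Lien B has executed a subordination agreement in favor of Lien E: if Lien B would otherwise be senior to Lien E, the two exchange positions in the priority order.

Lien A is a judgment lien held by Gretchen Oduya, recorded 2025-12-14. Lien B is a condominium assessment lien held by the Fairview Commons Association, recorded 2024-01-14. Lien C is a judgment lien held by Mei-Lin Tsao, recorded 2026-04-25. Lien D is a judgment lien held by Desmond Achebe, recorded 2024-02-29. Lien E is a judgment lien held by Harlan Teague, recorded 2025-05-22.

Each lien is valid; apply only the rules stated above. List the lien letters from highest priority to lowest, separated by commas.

E, D, B, A, C

B, as a condominium assessment lien, has superpriority and ranks first.
The other liens, earliest effective date first: D (2024-02-29), E (2025-05-22), A (2025-12-14), C (2026-04-25).
B is senior to E before the subordination, so the two trade places.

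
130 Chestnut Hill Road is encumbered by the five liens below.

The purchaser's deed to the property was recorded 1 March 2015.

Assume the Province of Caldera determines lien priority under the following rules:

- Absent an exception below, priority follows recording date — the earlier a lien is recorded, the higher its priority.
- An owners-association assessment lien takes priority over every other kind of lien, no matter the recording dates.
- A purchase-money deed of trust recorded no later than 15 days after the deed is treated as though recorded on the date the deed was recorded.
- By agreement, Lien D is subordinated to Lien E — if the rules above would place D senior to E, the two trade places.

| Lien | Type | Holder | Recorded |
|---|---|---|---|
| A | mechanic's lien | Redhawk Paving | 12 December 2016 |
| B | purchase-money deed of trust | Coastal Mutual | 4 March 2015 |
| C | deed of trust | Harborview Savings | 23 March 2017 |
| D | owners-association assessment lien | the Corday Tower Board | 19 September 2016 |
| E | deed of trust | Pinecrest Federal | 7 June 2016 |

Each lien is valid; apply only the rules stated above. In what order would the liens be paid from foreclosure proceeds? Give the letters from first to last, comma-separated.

E, B, D, A, C

Adjusting effective dates: B relates back to the deed date 1 March 2015.
As an owners-association assessment lien, D is senior to every other lien.
The other liens, earliest effective date first: B (1 March 2015), E (7 June 2016), A (12 December 2016), C (23 March 2017).
D is senior to E before the subordination, so the two trade places.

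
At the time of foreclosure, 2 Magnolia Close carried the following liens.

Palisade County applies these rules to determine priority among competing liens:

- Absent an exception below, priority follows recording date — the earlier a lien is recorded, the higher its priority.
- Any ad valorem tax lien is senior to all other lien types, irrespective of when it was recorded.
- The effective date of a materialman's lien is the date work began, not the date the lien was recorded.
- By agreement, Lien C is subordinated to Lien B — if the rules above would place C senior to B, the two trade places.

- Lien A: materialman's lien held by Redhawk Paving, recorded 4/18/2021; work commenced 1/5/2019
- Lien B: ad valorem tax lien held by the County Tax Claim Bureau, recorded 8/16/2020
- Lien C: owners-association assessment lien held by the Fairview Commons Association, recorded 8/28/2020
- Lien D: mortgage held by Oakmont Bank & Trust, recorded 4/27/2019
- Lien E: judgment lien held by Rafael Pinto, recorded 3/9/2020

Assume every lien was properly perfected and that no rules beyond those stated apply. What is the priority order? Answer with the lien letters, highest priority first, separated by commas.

B, A, D, E, C

Effective dates: A's effective date is 1/5/2019, when work began.
B, as an ad valorem tax lien, has superpriority and ranks first.
The other liens, earliest effective date first: A (1/5/2019), D (4/27/2019), E (3/9/2020), C (8/28/2020).
C already ranks below B; the subordination has no effect.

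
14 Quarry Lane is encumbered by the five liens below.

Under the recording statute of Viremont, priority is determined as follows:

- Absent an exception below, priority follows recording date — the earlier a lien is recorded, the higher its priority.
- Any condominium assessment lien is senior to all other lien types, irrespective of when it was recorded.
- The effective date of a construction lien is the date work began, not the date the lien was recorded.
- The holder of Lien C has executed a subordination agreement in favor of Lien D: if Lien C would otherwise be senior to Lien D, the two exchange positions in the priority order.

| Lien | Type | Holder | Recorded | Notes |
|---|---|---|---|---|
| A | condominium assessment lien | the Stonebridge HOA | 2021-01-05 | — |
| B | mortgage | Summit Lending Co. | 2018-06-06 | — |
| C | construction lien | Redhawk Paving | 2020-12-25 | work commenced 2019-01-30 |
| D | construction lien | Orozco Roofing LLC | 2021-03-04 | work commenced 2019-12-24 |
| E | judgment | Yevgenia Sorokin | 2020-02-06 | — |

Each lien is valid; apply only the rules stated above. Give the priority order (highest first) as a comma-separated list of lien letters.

Effective dates: C's effective date is 2019-01-30, when work began; D relates back to 2019-12-24 (work commenced).
A, as a condominium assessment lien, has superpriority and ranks first.
Remaining liens by effective date: B (2018-06-06), C (2019-01-30), D (2019-12-24), E (2020-02-06).
C would otherwise be senior to D, so under the subordination agreement C and D exchange positions.

A, B, D, C, E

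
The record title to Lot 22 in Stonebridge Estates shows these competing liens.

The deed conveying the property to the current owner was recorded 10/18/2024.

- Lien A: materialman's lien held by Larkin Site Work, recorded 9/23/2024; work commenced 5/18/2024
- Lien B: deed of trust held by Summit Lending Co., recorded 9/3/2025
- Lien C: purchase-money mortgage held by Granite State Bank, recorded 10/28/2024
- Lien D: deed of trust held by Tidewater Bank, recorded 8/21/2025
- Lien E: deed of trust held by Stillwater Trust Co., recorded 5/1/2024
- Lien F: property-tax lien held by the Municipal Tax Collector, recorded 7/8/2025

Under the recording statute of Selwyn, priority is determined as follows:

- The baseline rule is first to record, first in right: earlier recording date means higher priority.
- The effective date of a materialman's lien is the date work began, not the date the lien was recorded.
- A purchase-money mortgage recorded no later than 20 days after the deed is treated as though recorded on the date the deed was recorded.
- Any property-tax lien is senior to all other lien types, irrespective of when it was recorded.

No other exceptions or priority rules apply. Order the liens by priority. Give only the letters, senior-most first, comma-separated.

Adjusting effective dates: A relates back to 5/18/2024 (work commenced); C relates back to the deed date 10/18/2024.
F is a property-tax lien and takes priority over every other lien.
Among the remaining liens, by effective date: E (5/1/2024), A (5/18/2024), C (10/18/2024), D (8/21/2025), B (9/3/2025).

F, E, A, C, D, B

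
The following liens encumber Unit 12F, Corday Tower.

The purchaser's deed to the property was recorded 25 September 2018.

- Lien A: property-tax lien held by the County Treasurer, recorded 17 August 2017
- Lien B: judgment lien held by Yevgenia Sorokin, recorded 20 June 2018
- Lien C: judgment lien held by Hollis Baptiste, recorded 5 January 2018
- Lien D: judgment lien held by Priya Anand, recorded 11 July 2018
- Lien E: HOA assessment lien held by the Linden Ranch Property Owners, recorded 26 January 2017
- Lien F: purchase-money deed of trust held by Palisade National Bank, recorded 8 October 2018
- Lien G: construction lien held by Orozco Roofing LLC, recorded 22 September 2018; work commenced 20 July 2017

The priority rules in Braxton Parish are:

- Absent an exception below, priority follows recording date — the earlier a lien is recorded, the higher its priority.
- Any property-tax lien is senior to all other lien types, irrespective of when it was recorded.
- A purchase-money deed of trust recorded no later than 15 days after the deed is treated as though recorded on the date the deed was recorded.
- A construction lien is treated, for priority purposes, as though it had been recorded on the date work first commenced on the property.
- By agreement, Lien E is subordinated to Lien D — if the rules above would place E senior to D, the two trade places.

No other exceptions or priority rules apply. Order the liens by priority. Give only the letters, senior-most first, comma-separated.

A, D, G, C, B, E, F

Adjusting effective dates: F was recorded within the 15-day window, so its effective date is the deed date 25 September 2018; G relates back to 20 July 2017 (work commenced).
A is a property-tax lien, so it outranks all other liens regardless of date.
Remaining liens by effective date: E (26 January 2017), G (20 July 2017), C (5 January 2018), B (20 June 2018), D (11 July 2018), F (25 September 2018).
The subordination applies — E was senior to D — so E and D swap.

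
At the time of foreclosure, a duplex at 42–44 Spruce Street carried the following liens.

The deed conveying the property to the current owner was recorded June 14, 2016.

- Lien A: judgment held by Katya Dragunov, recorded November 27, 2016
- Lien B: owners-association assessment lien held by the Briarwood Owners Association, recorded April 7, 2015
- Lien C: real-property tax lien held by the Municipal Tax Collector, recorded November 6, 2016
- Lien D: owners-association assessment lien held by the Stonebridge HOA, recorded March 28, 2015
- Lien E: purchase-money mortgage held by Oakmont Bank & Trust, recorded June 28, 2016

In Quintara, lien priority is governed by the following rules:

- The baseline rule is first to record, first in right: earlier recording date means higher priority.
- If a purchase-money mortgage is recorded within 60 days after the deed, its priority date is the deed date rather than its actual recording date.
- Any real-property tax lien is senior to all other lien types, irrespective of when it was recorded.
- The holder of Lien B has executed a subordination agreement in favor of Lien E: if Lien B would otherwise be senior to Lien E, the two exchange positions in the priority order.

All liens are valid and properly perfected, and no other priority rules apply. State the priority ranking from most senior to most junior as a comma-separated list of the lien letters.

Adjusting effective dates: E was recorded within the 60-day window, so its effective date is the deed date June 14, 2016.
C, as a real-property tax lien, has superpriority and ranks first.
The other liens, earliest effective date first: D (March 28, 2015), B (April 7, 2015), E (June 14, 2016), A (November 27, 2016).
Because B would otherwise rank above E, the subordination swaps them.

C, D, E, B, A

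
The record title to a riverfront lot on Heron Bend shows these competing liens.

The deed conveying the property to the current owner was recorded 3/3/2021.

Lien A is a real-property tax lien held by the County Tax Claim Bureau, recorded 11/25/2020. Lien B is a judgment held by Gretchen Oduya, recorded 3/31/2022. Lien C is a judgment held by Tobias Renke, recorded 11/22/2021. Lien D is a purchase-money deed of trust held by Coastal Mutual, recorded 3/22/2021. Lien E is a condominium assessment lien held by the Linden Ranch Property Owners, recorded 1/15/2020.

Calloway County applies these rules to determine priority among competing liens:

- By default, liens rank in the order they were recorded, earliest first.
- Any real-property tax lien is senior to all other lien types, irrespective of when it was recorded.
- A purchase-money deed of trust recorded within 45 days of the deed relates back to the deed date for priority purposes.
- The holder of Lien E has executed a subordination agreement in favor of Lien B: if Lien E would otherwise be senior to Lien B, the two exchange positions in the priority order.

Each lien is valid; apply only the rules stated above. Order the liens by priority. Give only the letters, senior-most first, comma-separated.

First, effective dates: D's effective date is the deed date, 3/3/2021.
A is a real-property tax lien, so it outranks all other liens regardless of date.
Among the remaining liens, by effective date: E (1/15/2020), D (3/3/2021), C (11/22/2021), B (3/31/2022).
The subordination applies — E was senior to B — so E and B swap.

A, B, D, C, E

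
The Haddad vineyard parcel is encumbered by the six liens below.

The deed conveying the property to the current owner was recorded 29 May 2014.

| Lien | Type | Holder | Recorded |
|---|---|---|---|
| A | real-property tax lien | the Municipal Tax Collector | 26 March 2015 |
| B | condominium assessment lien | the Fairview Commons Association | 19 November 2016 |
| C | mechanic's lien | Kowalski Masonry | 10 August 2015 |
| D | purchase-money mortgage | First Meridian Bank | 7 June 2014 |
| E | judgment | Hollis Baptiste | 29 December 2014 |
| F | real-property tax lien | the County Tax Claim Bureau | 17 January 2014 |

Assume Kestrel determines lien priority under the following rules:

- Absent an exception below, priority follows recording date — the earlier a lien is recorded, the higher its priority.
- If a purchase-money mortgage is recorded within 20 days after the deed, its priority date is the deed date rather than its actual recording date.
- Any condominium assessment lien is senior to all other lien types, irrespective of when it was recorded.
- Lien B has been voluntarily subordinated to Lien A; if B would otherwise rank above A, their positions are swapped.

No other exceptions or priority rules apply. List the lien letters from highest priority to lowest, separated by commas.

First, effective dates: D was recorded within the 20-day window, so its effective date is the deed date 29 May 2014.
B is a condominium assessment lien, so it outranks all other liens regardless of date.
The other liens, earliest effective date first: F (17 January 2014), D (29 May 2014), E (29 December 2014), A (26 March 2015), C (10 August 2015).
The subordination applies — B was senior to A — so B and A swap.

A, F, D, E, B, C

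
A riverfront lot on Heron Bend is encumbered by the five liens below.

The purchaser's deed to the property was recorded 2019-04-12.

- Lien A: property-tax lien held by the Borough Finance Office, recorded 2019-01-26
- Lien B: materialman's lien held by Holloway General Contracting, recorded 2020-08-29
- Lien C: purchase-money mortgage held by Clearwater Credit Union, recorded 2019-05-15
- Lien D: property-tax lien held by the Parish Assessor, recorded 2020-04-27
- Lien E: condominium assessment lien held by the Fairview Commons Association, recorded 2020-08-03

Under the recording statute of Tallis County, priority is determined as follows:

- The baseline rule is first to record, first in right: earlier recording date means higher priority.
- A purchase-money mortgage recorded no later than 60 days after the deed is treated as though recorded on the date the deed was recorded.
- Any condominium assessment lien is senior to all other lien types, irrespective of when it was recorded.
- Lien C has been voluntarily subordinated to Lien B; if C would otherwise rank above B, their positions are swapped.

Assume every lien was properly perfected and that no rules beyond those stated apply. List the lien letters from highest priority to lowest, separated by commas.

E, A, B, D, C

First, effective dates: C relates back to the deed date 2019-04-12.
E, as a condominium assessment lien, has superpriority and ranks first.
The other liens, earliest effective date first: A (2019-01-26), C (2019-04-12), D (2020-04-27), B (2020-08-29).
Because C would otherwise rank above B, the subordination swaps them.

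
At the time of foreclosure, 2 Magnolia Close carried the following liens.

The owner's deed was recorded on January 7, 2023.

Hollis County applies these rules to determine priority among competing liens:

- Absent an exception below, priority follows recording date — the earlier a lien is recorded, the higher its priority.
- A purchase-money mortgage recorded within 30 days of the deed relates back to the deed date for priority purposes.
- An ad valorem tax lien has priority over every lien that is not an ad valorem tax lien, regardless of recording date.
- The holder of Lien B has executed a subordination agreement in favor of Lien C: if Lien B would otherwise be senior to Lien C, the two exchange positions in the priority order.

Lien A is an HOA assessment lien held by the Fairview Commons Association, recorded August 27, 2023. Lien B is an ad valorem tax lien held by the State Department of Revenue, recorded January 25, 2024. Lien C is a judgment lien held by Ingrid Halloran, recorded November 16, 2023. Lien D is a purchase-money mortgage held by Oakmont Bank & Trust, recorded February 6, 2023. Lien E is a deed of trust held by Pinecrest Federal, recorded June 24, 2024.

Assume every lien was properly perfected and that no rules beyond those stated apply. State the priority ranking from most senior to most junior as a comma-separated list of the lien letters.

Effective dates: D was recorded within the 30-day window, so its effective date is the deed date January 7, 2023.
As an ad valorem tax lien, B is senior to every other lien.
Among the remaining liens, by effective date: D (January 7, 2023), A (August 27, 2023), C (November 16, 2023), E (June 24, 2024).
The subordination applies — B was senior to C — so B and C swap.

C, D, A, B, E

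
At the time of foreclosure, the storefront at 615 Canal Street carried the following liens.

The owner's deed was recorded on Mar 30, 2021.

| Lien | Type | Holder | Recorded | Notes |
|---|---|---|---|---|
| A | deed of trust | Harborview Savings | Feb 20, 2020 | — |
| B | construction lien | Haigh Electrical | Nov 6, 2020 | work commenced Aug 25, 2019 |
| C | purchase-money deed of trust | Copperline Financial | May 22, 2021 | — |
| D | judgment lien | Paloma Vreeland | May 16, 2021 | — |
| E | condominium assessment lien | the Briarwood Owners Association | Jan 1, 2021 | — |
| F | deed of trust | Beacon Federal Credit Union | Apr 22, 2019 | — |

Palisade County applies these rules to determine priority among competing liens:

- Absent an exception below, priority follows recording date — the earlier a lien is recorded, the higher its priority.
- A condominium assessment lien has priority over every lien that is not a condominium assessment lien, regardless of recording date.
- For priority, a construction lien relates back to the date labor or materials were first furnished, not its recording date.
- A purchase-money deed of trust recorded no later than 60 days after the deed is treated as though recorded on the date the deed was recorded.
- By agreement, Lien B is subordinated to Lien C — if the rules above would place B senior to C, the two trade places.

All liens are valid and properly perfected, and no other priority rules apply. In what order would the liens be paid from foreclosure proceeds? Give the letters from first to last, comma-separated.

E, F, C, A, B, D

First, effective dates: B's effective date is Aug 25, 2019, when work began; C's effective date is the deed date, Mar 30, 2021.
E, as a condominium assessment lien, has superpriority and ranks first.
Ordering the rest by effective date: F (Apr 22, 2019), B (Aug 25, 2019), A (Feb 20, 2020), C (Mar 30, 2021), D (May 16, 2021).
B would otherwise be senior to C, so under the subordination agreement B and C exchange positions.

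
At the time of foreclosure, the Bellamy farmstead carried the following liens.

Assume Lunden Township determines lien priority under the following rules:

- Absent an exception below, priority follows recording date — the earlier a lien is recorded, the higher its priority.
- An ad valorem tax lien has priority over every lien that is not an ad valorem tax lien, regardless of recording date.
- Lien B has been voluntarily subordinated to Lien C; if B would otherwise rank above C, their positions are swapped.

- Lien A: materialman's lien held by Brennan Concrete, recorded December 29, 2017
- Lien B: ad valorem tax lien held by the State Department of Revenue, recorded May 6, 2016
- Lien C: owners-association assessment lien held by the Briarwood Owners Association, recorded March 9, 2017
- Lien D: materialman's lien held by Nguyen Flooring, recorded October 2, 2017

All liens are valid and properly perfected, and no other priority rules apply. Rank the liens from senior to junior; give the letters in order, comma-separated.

B is an ad valorem tax lien and takes priority over every other lien.
Ordering the rest by effective date: C (March 9, 2017), D (October 2, 2017), A (December 29, 2017).
B is senior to C before the subordination, so the two trade places.

C, B, D, A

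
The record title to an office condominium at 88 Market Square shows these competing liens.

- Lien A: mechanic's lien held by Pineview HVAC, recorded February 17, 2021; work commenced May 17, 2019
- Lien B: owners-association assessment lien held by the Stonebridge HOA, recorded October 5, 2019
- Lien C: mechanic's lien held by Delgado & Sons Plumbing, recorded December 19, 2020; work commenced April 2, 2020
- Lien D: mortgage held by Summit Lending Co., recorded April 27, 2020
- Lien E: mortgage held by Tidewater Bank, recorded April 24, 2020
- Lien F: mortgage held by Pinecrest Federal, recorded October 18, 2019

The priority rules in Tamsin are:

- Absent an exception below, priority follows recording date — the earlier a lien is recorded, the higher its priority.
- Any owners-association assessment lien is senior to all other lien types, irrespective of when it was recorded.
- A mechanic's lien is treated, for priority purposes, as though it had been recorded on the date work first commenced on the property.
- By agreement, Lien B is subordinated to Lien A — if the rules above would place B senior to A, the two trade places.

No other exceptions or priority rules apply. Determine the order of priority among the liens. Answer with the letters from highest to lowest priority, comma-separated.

Effective dates: A relates back to May 17, 2019 (work commenced); C relates back to April 2, 2020 (work commenced).
B is an owners-association assessment lien and takes priority over every other lien.
Remaining liens by effective date: A (May 17, 2019), F (October 18, 2019), C (April 2, 2020), E (April 24, 2020), D (April 27, 2020).
The subordination applies — B was senior to A — so B and A swap.

A, B, F, C, E, D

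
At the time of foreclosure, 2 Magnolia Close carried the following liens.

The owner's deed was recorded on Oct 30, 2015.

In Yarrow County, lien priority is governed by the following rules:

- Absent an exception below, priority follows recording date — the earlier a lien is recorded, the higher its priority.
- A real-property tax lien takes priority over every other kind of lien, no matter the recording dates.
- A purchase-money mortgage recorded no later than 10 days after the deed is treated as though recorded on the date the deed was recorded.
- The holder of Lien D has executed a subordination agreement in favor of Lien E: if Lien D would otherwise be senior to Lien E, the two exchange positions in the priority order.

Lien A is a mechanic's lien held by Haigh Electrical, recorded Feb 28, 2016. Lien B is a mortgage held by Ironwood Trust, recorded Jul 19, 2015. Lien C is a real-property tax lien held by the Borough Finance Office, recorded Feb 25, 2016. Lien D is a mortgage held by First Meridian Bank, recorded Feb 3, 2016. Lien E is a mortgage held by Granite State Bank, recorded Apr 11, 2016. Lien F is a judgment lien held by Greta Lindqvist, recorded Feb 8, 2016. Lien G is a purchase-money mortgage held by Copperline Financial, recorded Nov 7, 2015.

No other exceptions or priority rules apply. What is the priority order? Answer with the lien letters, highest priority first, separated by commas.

Adjusting effective dates: G's effective date is the deed date, Oct 30, 2015.
As a real-property tax lien, C is senior to every other lien.
Ordering the rest by effective date: B (Jul 19, 2015), G (Oct 30, 2015), D (Feb 3, 2016), F (Feb 8, 2016), A (Feb 28, 2016), E (Apr 11, 2016).
D is senior to E before the subordination, so the two trade places.

C, B, G, E, F, A, D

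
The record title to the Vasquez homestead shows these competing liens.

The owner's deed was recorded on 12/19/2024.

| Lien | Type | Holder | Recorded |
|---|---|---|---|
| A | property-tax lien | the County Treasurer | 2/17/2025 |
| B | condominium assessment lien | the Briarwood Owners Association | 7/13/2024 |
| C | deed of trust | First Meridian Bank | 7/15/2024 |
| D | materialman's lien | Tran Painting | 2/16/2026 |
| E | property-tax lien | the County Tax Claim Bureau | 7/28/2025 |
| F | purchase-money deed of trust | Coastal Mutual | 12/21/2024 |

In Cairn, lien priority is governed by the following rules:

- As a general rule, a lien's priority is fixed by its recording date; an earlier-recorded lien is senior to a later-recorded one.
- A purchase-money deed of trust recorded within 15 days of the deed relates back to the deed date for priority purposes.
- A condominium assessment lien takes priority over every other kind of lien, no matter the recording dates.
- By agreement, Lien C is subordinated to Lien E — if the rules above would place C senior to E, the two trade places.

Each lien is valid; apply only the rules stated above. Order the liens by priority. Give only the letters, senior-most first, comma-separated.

Effective dates after the stated exceptions: F's effective date is the deed date, 12/19/2024.
B is a condominium assessment lien, so it outranks all other liens regardless of date.
The other liens, earliest effective date first: C (7/15/2024), F (12/19/2024), A (2/17/2025), E (7/28/2025), D (2/16/2026).
Because C would otherwise rank above E, the subordination swaps them.

B, E, F, A, C, D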